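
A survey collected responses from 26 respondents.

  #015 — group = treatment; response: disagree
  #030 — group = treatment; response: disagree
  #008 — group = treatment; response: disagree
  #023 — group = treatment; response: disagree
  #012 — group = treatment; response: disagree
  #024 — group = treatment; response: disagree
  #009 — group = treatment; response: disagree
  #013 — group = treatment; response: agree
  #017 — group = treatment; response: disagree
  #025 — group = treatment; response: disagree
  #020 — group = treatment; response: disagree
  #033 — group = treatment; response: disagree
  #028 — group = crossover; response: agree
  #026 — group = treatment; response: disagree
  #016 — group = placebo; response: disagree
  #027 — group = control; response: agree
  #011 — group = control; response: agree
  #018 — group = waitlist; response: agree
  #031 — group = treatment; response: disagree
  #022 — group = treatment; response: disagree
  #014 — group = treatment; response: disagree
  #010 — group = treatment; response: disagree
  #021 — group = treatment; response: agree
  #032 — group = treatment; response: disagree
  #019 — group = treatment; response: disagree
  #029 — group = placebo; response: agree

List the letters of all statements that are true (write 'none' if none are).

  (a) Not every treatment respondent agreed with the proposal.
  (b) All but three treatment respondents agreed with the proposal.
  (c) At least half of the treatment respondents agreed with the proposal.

(a)

|A| = 20, |A ∩ B| = 2, |A ∖ B| = 18.
(a) A ⊄ B (|A ∖ B| ≥ 1): holds.
(b) |A ∖ B| = 3: fails.
(c) |A ∩ B| ≥ |A ∖ B|: fails.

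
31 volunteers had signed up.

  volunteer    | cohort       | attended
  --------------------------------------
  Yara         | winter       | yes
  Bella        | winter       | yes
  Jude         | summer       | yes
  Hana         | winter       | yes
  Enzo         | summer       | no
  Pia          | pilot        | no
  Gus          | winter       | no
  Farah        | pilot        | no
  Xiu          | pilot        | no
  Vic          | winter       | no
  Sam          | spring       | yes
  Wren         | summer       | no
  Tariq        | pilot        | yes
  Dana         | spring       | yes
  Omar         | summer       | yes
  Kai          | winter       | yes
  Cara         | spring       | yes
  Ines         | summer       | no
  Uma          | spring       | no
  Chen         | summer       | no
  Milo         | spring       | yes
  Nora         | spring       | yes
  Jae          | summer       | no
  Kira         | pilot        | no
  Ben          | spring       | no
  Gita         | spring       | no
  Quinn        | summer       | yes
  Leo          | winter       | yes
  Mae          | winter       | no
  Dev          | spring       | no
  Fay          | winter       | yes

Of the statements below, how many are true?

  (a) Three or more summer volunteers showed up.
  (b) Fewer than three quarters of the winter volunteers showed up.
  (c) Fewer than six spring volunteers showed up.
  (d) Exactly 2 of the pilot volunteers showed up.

(a) summer: |A| = 8, |A ∩ B| = 3; needs |A ∩ B| ≥ 3 — true.
(b) winter: |A| = 9, |A ∩ B| = 6; needs |A ∩ B| / |A| < 3/4 — true.
(c) spring: |A| = 9, |A ∩ B| = 5; needs |A ∩ B| < 6 — true.
(d) pilot: |A| = 5, |A ∩ B| = 1; needs |A ∩ B| = 2 — false.

3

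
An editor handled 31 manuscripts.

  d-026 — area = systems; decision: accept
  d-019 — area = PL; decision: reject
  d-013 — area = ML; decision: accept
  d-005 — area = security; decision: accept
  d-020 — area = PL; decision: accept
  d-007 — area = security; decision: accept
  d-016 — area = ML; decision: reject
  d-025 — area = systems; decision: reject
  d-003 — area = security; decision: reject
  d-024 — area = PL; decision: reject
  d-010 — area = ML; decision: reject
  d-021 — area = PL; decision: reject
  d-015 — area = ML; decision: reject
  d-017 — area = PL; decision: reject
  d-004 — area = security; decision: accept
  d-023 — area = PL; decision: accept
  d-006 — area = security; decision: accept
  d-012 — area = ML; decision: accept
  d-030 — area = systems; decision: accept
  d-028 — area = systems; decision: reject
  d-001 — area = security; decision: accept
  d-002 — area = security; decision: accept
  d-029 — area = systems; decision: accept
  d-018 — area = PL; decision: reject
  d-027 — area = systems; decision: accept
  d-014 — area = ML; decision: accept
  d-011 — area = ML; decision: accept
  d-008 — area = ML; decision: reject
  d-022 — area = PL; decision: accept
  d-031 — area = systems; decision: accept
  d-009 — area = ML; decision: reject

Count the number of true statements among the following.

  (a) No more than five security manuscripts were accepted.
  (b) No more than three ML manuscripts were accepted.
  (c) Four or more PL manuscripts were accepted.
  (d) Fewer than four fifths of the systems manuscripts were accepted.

(a) security: |A| = 7, |A ∩ B| = 6; needs |A ∩ B| ≤ 5 — false.
(b) ML: |A| = 9, |A ∩ B| = 4; needs |A ∩ B| ≤ 3 — false.
(c) PL: |A| = 8, |A ∩ B| = 3; needs |A ∩ B| ≥ 4 — false.
(d) systems: |A| = 7, |A ∩ B| = 5; needs |A ∩ B| / |A| < 4/5 — true.

1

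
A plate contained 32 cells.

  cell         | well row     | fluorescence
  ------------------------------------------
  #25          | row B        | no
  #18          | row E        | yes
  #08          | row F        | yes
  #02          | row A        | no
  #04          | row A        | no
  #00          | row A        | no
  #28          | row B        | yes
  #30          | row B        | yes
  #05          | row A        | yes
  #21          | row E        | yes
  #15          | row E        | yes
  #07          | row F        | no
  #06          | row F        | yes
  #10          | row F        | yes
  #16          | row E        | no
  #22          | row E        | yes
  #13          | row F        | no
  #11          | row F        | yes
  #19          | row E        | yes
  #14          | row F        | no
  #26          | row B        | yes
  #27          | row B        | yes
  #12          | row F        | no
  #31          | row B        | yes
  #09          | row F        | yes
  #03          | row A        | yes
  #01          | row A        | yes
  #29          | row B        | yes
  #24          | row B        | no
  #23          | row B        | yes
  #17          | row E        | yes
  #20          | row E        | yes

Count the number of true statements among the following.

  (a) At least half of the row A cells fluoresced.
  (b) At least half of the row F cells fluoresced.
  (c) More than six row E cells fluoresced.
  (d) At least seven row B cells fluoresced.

(a) row A: |A| = 6, |A ∩ B| = 3; needs |A ∩ B| ≥ |A ∖ B| — true.
(b) row F: |A| = 9, |A ∩ B| = 5; needs |A ∩ B| ≥ |A ∖ B| — true.
(c) row E: |A| = 8, |A ∩ B| = 7; needs |A ∩ B| > 6 — true.
(d) row B: |A| = 9, |A ∩ B| = 7; needs |A ∩ B| ≥ 7 — true.

4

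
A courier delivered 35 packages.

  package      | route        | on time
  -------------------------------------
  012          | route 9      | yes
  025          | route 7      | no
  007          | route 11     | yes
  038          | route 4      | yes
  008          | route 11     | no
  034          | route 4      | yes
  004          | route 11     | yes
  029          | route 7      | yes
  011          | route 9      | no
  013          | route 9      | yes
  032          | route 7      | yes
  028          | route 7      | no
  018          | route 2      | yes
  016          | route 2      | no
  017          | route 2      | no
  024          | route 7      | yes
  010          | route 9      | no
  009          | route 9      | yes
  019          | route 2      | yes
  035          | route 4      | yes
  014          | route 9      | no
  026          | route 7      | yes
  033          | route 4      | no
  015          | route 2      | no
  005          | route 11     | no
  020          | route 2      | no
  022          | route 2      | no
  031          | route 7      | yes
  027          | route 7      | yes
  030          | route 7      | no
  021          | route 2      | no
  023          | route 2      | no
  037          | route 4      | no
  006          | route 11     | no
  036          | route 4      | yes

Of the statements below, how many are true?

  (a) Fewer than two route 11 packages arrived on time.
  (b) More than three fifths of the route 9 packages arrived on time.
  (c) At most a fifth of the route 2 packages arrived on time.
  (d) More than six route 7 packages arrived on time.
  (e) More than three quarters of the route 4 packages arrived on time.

(a) route 11: |A| = 5, |A ∩ B| = 2; needs |A ∩ B| < 2 — false.
(b) route 9: |A| = 6, |A ∩ B| = 3; needs |A ∩ B| / |A| > 3/5 — false.
(c) route 2: |A| = 9, |A ∩ B| = 2; needs |A ∩ B| / |A| ≤ 1/5 — false.
(d) route 7: |A| = 9, |A ∩ B| = 6; needs |A ∩ B| > 6 — false.
(e) route 4: |A| = 6, |A ∩ B| = 4; needs |A ∩ B| / |A| > 3/4 — false.

0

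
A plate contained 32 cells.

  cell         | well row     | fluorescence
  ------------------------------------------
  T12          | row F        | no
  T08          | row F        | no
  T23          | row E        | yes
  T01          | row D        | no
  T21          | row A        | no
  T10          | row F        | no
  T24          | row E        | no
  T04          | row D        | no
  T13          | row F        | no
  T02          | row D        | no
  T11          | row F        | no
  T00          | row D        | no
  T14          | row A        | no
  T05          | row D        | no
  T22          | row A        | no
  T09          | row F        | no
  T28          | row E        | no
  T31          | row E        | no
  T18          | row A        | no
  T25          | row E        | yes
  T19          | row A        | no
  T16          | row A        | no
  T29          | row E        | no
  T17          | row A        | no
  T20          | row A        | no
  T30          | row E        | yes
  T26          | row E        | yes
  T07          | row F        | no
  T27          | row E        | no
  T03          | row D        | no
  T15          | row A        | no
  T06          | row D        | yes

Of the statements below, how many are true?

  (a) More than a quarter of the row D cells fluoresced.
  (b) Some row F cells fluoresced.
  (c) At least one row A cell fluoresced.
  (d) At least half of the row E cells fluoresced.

(a) row D: |A| = 7, |A ∩ B| = 1; needs |A ∩ B| / |A| > 1/4 — false.
(b) row F: |A| = 7, |A ∩ B| = 0; needs A ∩ B ≠ ∅ (|A ∩ B| ≥ 1) — false.
(c) row A: |A| = 9, |A ∩ B| = 0; needs A ∩ B ≠ ∅ (|A ∩ B| ≥ 1) — false.
(d) row E: |A| = 9, |A ∩ B| = 4; needs |A ∩ B| ≥ |A ∖ B| — false.

0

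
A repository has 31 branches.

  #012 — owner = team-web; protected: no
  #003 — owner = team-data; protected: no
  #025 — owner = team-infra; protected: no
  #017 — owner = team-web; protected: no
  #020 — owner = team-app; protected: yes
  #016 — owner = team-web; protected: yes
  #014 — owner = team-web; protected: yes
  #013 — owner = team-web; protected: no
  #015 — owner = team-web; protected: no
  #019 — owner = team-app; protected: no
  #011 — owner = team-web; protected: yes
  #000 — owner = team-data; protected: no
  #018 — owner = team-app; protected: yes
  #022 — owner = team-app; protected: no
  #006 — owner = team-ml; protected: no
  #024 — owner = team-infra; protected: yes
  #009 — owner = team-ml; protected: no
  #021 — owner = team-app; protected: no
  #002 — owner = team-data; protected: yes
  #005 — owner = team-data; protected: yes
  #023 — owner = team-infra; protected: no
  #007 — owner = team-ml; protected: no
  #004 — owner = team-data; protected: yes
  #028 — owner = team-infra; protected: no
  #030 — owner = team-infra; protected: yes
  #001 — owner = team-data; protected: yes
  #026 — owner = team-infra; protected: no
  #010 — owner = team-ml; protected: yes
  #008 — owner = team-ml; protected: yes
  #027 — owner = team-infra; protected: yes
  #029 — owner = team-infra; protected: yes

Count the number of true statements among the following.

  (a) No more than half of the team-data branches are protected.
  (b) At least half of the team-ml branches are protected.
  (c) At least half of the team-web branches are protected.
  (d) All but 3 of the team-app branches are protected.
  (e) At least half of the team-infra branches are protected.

2

(a) team-data: |A| = 6, |A ∩ B| = 4; needs |A ∩ B| ≤ |A ∖ B| — false.
(b) team-ml: |A| = 5, |A ∩ B| = 2; needs |A ∩ B| ≥ |A ∖ B| — false.
(c) team-web: |A| = 7, |A ∩ B| = 3; needs |A ∩ B| ≥ |A ∖ B| — false.
(d) team-app: |A| = 5, |A ∩ B| = 2; needs |A ∖ B| = 3 — true.
(e) team-infra: |A| = 8, |A ∩ B| = 4; needs |A ∩ B| ≥ |A ∖ B| — true.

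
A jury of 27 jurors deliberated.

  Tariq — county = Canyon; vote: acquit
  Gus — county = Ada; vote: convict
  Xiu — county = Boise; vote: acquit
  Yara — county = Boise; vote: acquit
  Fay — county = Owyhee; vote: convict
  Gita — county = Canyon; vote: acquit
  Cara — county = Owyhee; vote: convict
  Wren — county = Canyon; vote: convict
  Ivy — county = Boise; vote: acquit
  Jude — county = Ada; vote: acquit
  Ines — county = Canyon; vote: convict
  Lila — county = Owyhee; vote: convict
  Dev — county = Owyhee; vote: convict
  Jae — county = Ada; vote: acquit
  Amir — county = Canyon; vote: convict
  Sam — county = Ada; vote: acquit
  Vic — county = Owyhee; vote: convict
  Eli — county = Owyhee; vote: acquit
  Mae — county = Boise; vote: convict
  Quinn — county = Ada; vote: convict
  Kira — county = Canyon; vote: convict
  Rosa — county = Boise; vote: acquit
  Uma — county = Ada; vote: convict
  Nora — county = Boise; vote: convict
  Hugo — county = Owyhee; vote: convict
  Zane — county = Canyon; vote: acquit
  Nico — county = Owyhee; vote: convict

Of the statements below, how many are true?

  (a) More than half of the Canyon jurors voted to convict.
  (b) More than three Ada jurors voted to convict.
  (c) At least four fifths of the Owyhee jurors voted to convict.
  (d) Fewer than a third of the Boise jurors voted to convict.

(a) Canyon: |A| = 7, |A ∩ B| = 4; needs |A ∩ B| > |A ∖ B| — true.
(b) Ada: |A| = 6, |A ∩ B| = 3; needs |A ∩ B| > 3 — false.
(c) Owyhee: |A| = 8, |A ∩ B| = 7; needs |A ∩ B| / |A| ≥ 4/5 — true.
(d) Boise: |A| = 6, |A ∩ B| = 2; needs |A ∩ B| / |A| < 1/3 — false.

2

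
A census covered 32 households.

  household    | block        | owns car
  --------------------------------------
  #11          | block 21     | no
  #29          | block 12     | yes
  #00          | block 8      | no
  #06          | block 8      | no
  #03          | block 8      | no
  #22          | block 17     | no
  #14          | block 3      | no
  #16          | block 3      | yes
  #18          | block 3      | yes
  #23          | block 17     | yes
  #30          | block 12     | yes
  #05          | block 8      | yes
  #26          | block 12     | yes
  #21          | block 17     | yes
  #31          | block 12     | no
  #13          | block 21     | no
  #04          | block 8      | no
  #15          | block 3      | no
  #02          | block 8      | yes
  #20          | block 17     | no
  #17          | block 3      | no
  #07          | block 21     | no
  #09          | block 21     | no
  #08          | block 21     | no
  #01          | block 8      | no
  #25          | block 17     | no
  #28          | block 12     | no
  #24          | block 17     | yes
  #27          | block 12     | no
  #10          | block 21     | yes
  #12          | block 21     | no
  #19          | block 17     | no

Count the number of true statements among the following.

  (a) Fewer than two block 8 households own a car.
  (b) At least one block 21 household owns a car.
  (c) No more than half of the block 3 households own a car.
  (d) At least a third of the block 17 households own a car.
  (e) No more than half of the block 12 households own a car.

(a) block 8: |A| = 7, |A ∩ B| = 2; needs |A ∩ B| < 2 — false.
(b) block 21: |A| = 7, |A ∩ B| = 1; needs A ∩ B ≠ ∅ (|A ∩ B| ≥ 1) — true.
(c) block 3: |A| = 5, |A ∩ B| = 2; needs |A ∩ B| ≤ |A ∖ B| — true.
(d) block 17: |A| = 7, |A ∩ B| = 3; needs |A ∩ B| / |A| ≥ 1/3 — true.
(e) block 12: |A| = 6, |A ∩ B| = 3; needs |A ∩ B| ≤ |A ∖ B| — true.

4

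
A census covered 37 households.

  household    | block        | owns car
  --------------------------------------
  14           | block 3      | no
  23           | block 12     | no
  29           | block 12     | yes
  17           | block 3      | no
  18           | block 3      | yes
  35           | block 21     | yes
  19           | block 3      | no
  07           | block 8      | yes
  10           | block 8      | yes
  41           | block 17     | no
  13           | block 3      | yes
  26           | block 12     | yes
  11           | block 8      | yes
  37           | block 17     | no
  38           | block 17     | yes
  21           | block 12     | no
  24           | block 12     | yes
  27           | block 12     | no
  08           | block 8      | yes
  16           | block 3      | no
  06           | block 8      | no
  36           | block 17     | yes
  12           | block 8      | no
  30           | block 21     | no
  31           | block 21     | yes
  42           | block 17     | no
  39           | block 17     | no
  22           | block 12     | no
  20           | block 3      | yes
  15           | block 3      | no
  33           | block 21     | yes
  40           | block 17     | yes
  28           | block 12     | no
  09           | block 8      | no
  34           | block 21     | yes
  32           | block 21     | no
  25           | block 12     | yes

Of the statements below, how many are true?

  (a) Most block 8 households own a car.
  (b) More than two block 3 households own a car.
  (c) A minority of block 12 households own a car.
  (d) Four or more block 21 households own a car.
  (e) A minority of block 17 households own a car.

5

(a) block 8: |A| = 7, |A ∩ B| = 4; needs |A ∩ B| > |A ∖ B| — true.
(b) block 3: |A| = 8, |A ∩ B| = 3; needs |A ∩ B| > 2 — true.
(c) block 12: |A| = 9, |A ∩ B| = 4; needs |A ∩ B| < |A ∖ B| — true.
(d) block 21: |A| = 6, |A ∩ B| = 4; needs |A ∩ B| ≥ 4 — true.
(e) block 17: |A| = 7, |A ∩ B| = 3; needs |A ∩ B| < |A ∖ B| — true.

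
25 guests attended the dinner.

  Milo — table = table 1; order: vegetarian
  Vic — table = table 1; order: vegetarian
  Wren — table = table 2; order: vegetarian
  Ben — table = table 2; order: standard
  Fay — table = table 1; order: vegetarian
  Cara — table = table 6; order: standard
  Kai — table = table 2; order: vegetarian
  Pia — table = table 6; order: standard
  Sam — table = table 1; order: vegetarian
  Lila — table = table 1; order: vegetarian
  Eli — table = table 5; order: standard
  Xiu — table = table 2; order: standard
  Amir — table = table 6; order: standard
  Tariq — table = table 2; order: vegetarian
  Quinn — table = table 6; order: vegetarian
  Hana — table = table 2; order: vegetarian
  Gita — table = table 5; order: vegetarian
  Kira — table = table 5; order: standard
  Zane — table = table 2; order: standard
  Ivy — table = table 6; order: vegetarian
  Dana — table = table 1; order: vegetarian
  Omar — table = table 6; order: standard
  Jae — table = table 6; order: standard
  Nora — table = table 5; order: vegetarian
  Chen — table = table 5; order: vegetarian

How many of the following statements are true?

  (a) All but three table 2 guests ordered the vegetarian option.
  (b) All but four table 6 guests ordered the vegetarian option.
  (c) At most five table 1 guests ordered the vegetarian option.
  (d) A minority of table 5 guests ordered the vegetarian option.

1

(a) table 2: |A| = 7, |A ∩ B| = 4; needs |A ∖ B| = 3 — true.
(b) table 6: |A| = 7, |A ∩ B| = 2; needs |A ∖ B| = 4 — false.
(c) table 1: |A| = 6, |A ∩ B| = 6; needs |A ∩ B| ≤ 5 — false.
(d) table 5: |A| = 5, |A ∩ B| = 3; needs |A ∩ B| < |A ∖ B| — false.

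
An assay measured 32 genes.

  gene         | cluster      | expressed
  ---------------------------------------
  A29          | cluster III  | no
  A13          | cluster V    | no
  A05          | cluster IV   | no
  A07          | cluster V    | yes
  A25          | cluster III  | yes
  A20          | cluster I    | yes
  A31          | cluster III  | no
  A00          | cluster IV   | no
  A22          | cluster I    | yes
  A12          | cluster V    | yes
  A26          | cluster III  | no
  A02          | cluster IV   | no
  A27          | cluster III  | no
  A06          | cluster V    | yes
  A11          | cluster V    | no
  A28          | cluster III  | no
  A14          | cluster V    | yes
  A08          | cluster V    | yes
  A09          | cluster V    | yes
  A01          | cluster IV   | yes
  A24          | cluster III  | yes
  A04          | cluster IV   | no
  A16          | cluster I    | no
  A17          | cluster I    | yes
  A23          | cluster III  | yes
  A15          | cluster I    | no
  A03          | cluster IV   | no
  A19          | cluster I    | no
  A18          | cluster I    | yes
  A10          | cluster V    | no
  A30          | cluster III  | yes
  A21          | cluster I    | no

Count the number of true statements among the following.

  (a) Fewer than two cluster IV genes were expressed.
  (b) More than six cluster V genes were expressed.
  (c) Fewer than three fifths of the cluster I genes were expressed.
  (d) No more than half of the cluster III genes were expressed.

3

(a) cluster IV: |A| = 6, |A ∩ B| = 1; needs |A ∩ B| < 2 — true.
(b) cluster V: |A| = 9, |A ∩ B| = 6; needs |A ∩ B| > 6 — false.
(c) cluster I: |A| = 8, |A ∩ B| = 4; needs |A ∩ B| / |A| < 3/5 — true.
(d) cluster III: |A| = 9, |A ∩ B| = 4; needs |A ∩ B| ≤ |A ∖ B| — true.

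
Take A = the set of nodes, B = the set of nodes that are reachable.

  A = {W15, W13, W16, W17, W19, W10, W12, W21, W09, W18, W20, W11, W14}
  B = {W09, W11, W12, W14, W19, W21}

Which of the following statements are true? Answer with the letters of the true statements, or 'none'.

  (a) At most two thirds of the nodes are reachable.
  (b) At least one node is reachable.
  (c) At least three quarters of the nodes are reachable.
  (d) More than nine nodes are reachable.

|A| = 13, |A ∩ B| = 6, |A ∖ B| = 7.
(a) |A ∩ B| / |A| ≤ 2/3: holds.
(b) A ∩ B ≠ ∅ (|A ∩ B| ≥ 1): holds.
(c) |A ∩ B| / |A| ≥ 3/4: fails.
(d) |A ∩ B| > 9: fails.

(a), (b)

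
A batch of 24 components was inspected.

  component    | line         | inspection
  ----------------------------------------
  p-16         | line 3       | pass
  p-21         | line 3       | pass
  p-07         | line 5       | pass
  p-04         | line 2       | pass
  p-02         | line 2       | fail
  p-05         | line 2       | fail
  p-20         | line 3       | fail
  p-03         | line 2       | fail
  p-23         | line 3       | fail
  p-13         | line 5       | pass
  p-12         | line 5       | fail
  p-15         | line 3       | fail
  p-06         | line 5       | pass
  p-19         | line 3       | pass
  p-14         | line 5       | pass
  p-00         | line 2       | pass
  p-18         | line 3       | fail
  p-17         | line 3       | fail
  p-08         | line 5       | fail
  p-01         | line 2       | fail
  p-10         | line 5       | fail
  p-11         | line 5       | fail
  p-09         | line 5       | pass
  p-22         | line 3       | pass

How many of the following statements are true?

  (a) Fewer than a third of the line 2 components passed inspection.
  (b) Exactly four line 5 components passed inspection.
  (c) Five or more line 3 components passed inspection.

(a) line 2: |A| = 6, |A ∩ B| = 2; needs |A ∩ B| / |A| < 1/3 — false.
(b) line 5: |A| = 9, |A ∩ B| = 5; needs |A ∩ B| = 4 — false.
(c) line 3: |A| = 9, |A ∩ B| = 4; needs |A ∩ B| ≥ 5 — false.

0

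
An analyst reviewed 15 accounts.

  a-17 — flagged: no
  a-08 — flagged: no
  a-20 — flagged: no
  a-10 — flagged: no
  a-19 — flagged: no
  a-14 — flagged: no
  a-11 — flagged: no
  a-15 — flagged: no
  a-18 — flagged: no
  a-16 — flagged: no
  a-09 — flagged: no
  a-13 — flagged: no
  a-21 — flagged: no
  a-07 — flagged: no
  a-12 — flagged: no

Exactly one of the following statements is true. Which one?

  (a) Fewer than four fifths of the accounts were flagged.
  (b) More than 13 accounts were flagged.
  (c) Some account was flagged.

(a)

|A| = 15, |A ∩ B| = 0, |A ∖ B| = 15.
(a) requires |A ∩ B| / |A| < 4/5: true.
(b) requires |A ∩ B| > 13: false.
(c) requires A ∩ B ≠ ∅ (|A ∩ B| ≥ 1): false.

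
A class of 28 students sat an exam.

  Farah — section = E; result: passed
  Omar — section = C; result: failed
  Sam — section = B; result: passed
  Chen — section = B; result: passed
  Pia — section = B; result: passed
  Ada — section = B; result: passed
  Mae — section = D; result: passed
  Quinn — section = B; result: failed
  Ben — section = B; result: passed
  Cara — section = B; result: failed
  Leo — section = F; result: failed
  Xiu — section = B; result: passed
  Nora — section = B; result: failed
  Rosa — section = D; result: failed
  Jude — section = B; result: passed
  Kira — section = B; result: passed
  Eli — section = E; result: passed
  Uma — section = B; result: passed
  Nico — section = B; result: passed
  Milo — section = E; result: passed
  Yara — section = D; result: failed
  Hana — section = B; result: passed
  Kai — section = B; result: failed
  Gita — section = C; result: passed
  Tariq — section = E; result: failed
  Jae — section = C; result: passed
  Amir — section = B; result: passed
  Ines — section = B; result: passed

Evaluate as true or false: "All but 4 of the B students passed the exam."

The determiner here denotes the relation: |A ∖ B| = 4.
|A| = 17, |A ∩ B| = 13, |A ∖ B| = 4.
|A ∖ B| = 4, so the statement is true.

True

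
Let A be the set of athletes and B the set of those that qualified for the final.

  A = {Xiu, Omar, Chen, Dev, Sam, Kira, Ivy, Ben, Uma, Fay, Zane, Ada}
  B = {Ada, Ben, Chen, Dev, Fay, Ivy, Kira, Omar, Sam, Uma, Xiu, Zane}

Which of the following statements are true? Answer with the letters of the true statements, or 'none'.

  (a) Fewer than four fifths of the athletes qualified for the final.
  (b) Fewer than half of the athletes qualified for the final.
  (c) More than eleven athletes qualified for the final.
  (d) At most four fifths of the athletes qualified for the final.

|A| = 12, |A ∩ B| = 12, |A ∖ B| = 0.
(a) |A ∩ B| / |A| < 4/5: fails.
(b) |A ∩ B| < |A ∖ B|: fails.
(c) |A ∩ B| > 11: holds.
(d) |A ∩ B| / |A| ≤ 4/5: fails.

(c)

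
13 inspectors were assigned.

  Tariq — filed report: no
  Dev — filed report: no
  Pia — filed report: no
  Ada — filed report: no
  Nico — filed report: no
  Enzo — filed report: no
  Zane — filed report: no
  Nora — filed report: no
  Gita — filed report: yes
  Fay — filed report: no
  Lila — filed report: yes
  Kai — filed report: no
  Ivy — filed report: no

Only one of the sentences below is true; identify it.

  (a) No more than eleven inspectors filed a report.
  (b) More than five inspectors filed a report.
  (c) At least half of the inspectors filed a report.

(a)

|A| = 13, |A ∩ B| = 2, |A ∖ B| = 11.
(a) requires |A ∩ B| ≤ 11: true.
(b) requires |A ∩ B| > 5: false.
(c) requires |A ∩ B| ≥ |A ∖ B|: false.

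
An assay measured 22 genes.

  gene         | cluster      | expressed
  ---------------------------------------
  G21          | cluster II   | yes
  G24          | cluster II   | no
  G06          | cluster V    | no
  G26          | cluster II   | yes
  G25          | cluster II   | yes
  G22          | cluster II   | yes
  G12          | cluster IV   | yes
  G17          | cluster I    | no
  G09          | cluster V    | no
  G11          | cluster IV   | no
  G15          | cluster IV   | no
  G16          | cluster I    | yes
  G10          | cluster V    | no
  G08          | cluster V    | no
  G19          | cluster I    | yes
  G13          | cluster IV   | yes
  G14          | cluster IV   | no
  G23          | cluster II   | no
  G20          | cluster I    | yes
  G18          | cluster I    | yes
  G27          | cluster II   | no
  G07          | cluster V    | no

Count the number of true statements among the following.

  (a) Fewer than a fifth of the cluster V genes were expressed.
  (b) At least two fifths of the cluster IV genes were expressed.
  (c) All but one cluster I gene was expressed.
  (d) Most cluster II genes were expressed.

4

(a) cluster V: |A| = 5, |A ∩ B| = 0; needs |A ∩ B| / |A| < 1/5 — true.
(b) cluster IV: |A| = 5, |A ∩ B| = 2; needs |A ∩ B| / |A| ≥ 2/5 — true.
(c) cluster I: |A| = 5, |A ∩ B| = 4; needs |A ∖ B| = 1 — true.
(d) cluster II: |A| = 7, |A ∩ B| = 4; needs |A ∩ B| > |A ∖ B| — true.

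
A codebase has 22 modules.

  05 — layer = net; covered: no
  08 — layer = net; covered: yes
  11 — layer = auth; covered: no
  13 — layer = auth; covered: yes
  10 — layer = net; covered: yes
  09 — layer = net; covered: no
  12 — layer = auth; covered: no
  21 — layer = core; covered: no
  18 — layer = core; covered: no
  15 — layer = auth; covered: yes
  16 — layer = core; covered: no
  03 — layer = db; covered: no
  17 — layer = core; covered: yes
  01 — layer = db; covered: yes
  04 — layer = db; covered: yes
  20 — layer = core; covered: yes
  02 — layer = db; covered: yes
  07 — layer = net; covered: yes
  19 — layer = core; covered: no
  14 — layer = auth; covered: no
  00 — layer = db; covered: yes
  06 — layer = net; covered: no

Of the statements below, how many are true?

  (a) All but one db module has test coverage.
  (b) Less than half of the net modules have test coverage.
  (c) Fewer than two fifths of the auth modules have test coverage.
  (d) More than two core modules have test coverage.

1

(a) db: |A| = 5, |A ∩ B| = 4; needs |A ∖ B| = 1 — true.
(b) net: |A| = 6, |A ∩ B| = 3; needs |A ∩ B| < |A ∖ B| — false.
(c) auth: |A| = 5, |A ∩ B| = 2; needs |A ∩ B| / |A| < 2/5 — false.
(d) core: |A| = 6, |A ∩ B| = 2; needs |A ∩ B| > 2 — false.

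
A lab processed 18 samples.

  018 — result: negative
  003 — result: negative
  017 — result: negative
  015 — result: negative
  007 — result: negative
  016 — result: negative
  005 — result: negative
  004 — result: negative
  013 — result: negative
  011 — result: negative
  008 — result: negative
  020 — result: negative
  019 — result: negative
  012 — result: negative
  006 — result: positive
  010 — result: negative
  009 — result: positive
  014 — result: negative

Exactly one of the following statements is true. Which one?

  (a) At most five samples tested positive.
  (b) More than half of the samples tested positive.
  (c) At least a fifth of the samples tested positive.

|A| = 18, |A ∩ B| = 2, |A ∖ B| = 16.
(a) requires |A ∩ B| ≤ 5: true.
(b) requires |A ∩ B| > |A ∖ B|: false.
(c) requires |A ∩ B| / |A| ≥ 1/5: false.

(a)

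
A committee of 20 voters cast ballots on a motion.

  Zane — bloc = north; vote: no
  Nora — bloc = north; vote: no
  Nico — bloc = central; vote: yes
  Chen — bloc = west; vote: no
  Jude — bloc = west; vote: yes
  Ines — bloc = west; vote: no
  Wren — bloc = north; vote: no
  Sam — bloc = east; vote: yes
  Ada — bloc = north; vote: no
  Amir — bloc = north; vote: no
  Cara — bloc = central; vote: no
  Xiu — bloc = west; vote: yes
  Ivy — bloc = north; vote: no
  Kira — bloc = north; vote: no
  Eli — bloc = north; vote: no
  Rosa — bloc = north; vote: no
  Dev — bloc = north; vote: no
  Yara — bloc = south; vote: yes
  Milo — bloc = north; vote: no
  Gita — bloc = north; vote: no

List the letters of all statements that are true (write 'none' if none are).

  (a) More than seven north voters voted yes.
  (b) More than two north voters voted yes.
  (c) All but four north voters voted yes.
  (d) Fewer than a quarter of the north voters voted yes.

(d)

|A| = 12, |A ∩ B| = 0, |A ∖ B| = 12.
(a) |A ∩ B| > 7: fails.
(b) |A ∩ B| > 2: fails.
(c) |A ∖ B| = 4: fails.
(d) |A ∩ B| / |A| < 1/4: holds.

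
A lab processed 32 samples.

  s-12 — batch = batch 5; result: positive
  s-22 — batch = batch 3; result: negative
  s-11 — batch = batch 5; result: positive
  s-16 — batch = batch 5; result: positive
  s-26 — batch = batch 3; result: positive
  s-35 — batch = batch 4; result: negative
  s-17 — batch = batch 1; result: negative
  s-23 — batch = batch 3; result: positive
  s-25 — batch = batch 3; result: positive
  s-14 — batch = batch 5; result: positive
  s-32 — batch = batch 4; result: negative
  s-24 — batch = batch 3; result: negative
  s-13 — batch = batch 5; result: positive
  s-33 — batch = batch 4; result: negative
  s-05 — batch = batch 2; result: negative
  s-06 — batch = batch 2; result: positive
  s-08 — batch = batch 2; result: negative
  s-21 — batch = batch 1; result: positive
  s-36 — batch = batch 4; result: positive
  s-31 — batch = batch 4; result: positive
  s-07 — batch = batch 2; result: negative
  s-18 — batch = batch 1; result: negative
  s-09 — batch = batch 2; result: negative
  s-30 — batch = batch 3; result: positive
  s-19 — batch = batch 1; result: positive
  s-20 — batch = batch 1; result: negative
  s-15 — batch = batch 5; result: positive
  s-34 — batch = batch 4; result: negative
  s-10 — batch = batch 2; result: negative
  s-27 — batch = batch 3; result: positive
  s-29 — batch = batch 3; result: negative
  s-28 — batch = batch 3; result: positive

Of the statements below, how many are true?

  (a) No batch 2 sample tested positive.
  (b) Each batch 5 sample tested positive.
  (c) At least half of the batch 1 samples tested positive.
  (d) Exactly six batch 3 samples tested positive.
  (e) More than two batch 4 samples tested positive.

(a) batch 2: |A| = 6, |A ∩ B| = 1; needs A ∩ B = ∅ (|A ∩ B| = 0) — false.
(b) batch 5: |A| = 6, |A ∩ B| = 6; needs A ⊆ B, i.e. every element of A is in B (|A ∖ B| = 0) — true.
(c) batch 1: |A| = 5, |A ∩ B| = 2; needs |A ∩ B| ≥ |A ∖ B| — false.
(d) batch 3: |A| = 9, |A ∩ B| = 6; needs |A ∩ B| = 6 — true.
(e) batch 4: |A| = 6, |A ∩ B| = 2; needs |A ∩ B| > 2 — false.

2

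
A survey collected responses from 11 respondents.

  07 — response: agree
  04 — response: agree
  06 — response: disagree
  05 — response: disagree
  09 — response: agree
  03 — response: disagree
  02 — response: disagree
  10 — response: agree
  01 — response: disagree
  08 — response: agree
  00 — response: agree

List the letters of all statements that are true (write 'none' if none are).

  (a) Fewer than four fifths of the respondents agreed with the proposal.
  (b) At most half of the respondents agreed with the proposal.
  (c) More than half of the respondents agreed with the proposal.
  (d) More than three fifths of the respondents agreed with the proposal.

|A| = 11, |A ∩ B| = 6, |A ∖ B| = 5.
(a) |A ∩ B| / |A| < 4/5: holds.
(b) |A ∩ B| ≤ |A ∖ B|: fails.
(c) |A ∩ B| > |A ∖ B|: holds.
(d) |A ∩ B| / |A| > 3/5: fails.

(a), (c)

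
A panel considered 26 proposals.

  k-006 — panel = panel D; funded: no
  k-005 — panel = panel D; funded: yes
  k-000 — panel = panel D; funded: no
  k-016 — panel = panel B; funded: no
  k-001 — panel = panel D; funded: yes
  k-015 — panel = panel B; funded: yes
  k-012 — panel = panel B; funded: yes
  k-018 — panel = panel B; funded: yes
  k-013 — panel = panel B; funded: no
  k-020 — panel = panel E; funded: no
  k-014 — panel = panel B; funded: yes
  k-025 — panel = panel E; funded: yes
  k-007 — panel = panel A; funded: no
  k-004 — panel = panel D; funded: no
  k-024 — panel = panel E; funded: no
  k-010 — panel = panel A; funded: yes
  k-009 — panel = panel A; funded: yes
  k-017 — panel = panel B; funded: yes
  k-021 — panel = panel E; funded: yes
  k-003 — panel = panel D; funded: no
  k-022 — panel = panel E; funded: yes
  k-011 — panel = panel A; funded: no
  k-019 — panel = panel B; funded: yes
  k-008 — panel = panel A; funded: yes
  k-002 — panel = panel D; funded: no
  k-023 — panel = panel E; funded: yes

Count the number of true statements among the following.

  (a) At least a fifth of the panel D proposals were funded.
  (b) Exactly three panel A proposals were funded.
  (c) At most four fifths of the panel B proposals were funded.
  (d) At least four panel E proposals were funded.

(a) panel D: |A| = 7, |A ∩ B| = 2; needs |A ∩ B| / |A| ≥ 1/5 — true.
(b) panel A: |A| = 5, |A ∩ B| = 3; needs |A ∩ B| = 3 — true.
(c) panel B: |A| = 8, |A ∩ B| = 6; needs |A ∩ B| / |A| ≤ 4/5 — true.
(d) panel E: |A| = 6, |A ∩ B| = 4; needs |A ∩ B| ≥ 4 — true.

4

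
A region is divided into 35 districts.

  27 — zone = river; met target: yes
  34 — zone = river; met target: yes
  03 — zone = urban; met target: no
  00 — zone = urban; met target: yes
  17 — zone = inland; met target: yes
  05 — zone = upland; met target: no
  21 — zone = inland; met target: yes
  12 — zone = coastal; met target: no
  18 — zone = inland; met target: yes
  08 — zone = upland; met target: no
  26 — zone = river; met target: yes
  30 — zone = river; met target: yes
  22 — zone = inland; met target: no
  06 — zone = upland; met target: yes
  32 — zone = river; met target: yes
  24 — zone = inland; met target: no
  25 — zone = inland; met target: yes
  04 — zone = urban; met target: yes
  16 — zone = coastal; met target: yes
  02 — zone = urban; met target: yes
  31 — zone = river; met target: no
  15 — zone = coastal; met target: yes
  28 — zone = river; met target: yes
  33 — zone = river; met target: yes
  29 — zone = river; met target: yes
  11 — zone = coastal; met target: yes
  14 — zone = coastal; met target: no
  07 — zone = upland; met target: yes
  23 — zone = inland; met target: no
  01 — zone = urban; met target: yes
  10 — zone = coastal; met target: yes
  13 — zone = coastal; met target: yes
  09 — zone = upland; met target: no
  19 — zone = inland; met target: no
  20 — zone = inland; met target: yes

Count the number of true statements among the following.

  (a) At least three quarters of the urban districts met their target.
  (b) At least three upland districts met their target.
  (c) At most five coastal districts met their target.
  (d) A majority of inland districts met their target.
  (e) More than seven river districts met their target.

4

(a) urban: |A| = 5, |A ∩ B| = 4; needs |A ∩ B| / |A| ≥ 3/4 — true.
(b) upland: |A| = 5, |A ∩ B| = 2; needs |A ∩ B| ≥ 3 — false.
(c) coastal: |A| = 7, |A ∩ B| = 5; needs |A ∩ B| ≤ 5 — true.
(d) inland: |A| = 9, |A ∩ B| = 5; needs |A ∩ B| > |A ∖ B| — true.
(e) river: |A| = 9, |A ∩ B| = 8; needs |A ∩ B| > 7 — true.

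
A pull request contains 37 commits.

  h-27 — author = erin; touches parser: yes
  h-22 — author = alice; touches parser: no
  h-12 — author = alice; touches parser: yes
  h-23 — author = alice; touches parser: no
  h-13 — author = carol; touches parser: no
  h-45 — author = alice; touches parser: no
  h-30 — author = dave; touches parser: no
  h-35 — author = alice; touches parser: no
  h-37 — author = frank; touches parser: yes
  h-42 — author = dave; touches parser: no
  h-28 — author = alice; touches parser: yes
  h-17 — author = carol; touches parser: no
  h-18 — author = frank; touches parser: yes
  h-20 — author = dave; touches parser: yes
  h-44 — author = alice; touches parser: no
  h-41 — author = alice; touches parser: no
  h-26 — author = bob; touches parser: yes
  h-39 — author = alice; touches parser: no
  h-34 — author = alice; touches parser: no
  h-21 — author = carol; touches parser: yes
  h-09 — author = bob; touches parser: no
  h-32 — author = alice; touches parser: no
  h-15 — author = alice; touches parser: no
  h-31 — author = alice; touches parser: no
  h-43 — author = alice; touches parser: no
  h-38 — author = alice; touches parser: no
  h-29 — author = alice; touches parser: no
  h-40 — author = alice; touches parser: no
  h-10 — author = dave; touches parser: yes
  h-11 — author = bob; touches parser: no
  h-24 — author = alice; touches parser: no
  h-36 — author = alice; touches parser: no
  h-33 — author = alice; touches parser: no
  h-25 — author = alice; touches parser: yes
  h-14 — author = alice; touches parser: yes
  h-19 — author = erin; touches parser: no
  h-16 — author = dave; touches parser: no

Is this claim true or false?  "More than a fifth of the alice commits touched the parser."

False

'More than a fifth of the alice commits touched the parser' holds iff |A ∩ B| / |A| > 1/5.
|A| = 22, |A ∩ B| = 4, |A ∖ B| = 18.
|A ∩ B|/|A| = 4/22, so the statement is false.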